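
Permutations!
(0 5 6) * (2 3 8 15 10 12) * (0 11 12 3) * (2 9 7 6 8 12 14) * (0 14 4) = (0 5 8 15 10 3 12 9 7 6 11 4)(2 14) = [5, 1, 14, 12, 0, 8, 11, 6, 15, 7, 3, 4, 9, 13, 2, 10]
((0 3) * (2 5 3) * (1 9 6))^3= (9)(0 3 5 2)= ((0 2 5 3)(1 9 6))^3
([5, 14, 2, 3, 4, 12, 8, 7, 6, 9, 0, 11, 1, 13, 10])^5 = (0 10 14 1 12 5)(6 8)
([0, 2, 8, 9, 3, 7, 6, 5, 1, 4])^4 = (1 2 8)(3 9 4)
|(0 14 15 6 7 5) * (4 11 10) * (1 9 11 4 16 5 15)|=|(0 14 1 9 11 10 16 5)(6 7 15)|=24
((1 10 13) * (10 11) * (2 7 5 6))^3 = (1 13 10 11)(2 6 5 7)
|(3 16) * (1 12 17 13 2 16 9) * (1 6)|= 9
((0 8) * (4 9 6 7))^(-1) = (0 8)(4 7 6 9)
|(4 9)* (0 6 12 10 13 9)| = 7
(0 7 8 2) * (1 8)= (0 7 1 8 2)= [7, 8, 0, 3, 4, 5, 6, 1, 2]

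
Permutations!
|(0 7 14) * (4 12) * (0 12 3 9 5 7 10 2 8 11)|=|(0 10 2 8 11)(3 9 5 7 14 12 4)|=35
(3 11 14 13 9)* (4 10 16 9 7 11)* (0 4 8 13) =(0 4 10 16 9 3 8 13 7 11 14) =[4, 1, 2, 8, 10, 5, 6, 11, 13, 3, 16, 14, 12, 7, 0, 15, 9]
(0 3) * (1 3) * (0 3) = (3)(0 1) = [1, 0, 2, 3]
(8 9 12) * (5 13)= (5 13)(8 9 12)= [0, 1, 2, 3, 4, 13, 6, 7, 9, 12, 10, 11, 8, 5]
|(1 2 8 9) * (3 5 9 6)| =7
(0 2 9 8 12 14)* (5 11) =(0 2 9 8 12 14)(5 11) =[2, 1, 9, 3, 4, 11, 6, 7, 12, 8, 10, 5, 14, 13, 0]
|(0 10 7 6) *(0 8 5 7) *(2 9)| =|(0 10)(2 9)(5 7 6 8)| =4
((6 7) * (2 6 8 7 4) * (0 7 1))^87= ((0 7 8 1)(2 6 4))^87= (0 1 8 7)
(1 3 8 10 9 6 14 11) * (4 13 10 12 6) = [0, 3, 2, 8, 13, 5, 14, 7, 12, 4, 9, 1, 6, 10, 11] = (1 3 8 12 6 14 11)(4 13 10 9)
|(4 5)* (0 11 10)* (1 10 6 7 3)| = |(0 11 6 7 3 1 10)(4 5)| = 14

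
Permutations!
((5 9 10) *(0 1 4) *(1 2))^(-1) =((0 2 1 4)(5 9 10))^(-1) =(0 4 1 2)(5 10 9)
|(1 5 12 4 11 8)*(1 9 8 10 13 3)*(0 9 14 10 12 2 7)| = |(0 9 8 14 10 13 3 1 5 2 7)(4 11 12)| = 33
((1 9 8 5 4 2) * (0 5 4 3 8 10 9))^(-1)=(0 1 2 4 8 3 5)(9 10)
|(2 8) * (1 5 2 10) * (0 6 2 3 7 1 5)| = |(0 6 2 8 10 5 3 7 1)| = 9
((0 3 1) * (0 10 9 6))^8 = (0 1 9)(3 10 6)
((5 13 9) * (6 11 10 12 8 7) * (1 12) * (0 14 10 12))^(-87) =((0 14 10 1)(5 13 9)(6 11 12 8 7))^(-87) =(0 14 10 1)(6 8 11 7 12)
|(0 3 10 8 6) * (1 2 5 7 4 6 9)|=11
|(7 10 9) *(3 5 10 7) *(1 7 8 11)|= 4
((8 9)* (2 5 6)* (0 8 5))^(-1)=((0 8 9 5 6 2))^(-1)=(0 2 6 5 9 8)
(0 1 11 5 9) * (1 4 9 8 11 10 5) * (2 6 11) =(0 4 9)(1 10 5 8 2 6 11) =[4, 10, 6, 3, 9, 8, 11, 7, 2, 0, 5, 1]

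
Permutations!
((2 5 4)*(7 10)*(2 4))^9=(2 5)(7 10)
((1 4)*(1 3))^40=(1 4 3)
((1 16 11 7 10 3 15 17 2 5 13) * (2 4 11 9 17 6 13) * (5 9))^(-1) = ((1 16 5 2 9 17 4 11 7 10 3 15 6 13))^(-1) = (1 13 6 15 3 10 7 11 4 17 9 2 5 16)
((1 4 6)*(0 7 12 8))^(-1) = (0 8 12 7)(1 6 4) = ((0 7 12 8)(1 4 6))^(-1)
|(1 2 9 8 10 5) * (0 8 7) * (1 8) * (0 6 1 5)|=20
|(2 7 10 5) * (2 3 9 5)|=3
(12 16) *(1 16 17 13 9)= (1 16 12 17 13 9)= [0, 16, 2, 3, 4, 5, 6, 7, 8, 1, 10, 11, 17, 9, 14, 15, 12, 13]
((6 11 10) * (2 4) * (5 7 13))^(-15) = (13)(2 4)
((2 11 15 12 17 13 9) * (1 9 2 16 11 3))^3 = (1 11 17 3 16 12 2 9 15 13)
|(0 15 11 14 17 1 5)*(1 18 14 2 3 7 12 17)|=12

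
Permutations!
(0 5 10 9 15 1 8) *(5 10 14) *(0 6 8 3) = [10, 3, 2, 0, 4, 14, 8, 7, 6, 15, 9, 11, 12, 13, 5, 1] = (0 10 9 15 1 3)(5 14)(6 8)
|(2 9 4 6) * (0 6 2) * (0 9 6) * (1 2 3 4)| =|(1 2 6 9)(3 4)| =4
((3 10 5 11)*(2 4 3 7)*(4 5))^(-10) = ((2 5 11 7)(3 10 4))^(-10) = (2 11)(3 4 10)(5 7)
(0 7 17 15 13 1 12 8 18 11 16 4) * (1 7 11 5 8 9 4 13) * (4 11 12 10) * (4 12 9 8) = (0 9 11 16 13 7 17 15 1 10 12 8 18 5 4) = [9, 10, 2, 3, 0, 4, 6, 17, 18, 11, 12, 16, 8, 7, 14, 1, 13, 15, 5]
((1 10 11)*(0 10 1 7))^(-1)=(0 7 11 10)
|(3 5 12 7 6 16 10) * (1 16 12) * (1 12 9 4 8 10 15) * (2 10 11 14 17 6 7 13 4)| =39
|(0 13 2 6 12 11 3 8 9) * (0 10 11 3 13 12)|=|(0 12 3 8 9 10 11 13 2 6)|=10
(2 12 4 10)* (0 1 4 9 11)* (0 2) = (0 1 4 10)(2 12 9 11) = [1, 4, 12, 3, 10, 5, 6, 7, 8, 11, 0, 2, 9]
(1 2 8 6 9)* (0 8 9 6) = [8, 2, 9, 3, 4, 5, 6, 7, 0, 1] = (0 8)(1 2 9)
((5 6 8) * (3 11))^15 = (3 11)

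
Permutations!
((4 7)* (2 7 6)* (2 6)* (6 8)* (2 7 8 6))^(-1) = ((2 8)(4 7))^(-1) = (2 8)(4 7)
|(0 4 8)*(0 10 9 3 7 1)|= |(0 4 8 10 9 3 7 1)|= 8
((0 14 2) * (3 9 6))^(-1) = ((0 14 2)(3 9 6))^(-1) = (0 2 14)(3 6 9)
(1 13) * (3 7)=(1 13)(3 7)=[0, 13, 2, 7, 4, 5, 6, 3, 8, 9, 10, 11, 12, 1]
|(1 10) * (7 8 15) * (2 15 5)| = |(1 10)(2 15 7 8 5)| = 10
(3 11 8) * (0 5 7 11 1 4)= [5, 4, 2, 1, 0, 7, 6, 11, 3, 9, 10, 8]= (0 5 7 11 8 3 1 4)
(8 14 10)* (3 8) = [0, 1, 2, 8, 4, 5, 6, 7, 14, 9, 3, 11, 12, 13, 10] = (3 8 14 10)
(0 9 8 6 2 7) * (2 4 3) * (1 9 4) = (0 4 3 2 7)(1 9 8 6) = [4, 9, 7, 2, 3, 5, 1, 0, 6, 8]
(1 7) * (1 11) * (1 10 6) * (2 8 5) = (1 7 11 10 6)(2 8 5) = [0, 7, 8, 3, 4, 2, 1, 11, 5, 9, 6, 10]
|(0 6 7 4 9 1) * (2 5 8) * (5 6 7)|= |(0 7 4 9 1)(2 6 5 8)|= 20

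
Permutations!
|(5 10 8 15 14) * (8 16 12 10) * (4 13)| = 12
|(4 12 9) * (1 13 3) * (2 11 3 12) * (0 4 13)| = |(0 4 2 11 3 1)(9 13 12)| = 6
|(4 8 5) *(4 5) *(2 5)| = |(2 5)(4 8)| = 2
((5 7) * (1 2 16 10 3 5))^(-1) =(1 7 5 3 10 16 2)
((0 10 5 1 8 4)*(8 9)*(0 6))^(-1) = (0 6 4 8 9 1 5 10)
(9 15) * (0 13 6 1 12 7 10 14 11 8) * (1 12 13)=[1, 13, 2, 3, 4, 5, 12, 10, 0, 15, 14, 8, 7, 6, 11, 9]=(0 1 13 6 12 7 10 14 11 8)(9 15)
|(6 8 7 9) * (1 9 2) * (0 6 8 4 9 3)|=9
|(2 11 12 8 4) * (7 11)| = |(2 7 11 12 8 4)| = 6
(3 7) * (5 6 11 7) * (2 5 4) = [0, 1, 5, 4, 2, 6, 11, 3, 8, 9, 10, 7] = (2 5 6 11 7 3 4)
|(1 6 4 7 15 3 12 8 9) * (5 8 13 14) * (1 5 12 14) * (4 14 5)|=35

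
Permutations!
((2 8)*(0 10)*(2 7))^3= ((0 10)(2 8 7))^3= (0 10)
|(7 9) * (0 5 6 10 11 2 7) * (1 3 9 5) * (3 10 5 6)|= 10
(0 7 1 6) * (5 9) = (0 7 1 6)(5 9) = [7, 6, 2, 3, 4, 9, 0, 1, 8, 5]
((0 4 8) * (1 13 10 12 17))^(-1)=(0 8 4)(1 17 12 10 13)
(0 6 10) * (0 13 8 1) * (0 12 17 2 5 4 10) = [6, 12, 5, 3, 10, 4, 0, 7, 1, 9, 13, 11, 17, 8, 14, 15, 16, 2] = (0 6)(1 12 17 2 5 4 10 13 8)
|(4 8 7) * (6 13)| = |(4 8 7)(6 13)| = 6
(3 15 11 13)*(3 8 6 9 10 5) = [0, 1, 2, 15, 4, 3, 9, 7, 6, 10, 5, 13, 12, 8, 14, 11] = (3 15 11 13 8 6 9 10 5)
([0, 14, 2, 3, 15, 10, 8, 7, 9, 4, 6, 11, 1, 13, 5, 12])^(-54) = [0, 9, 2, 3, 10, 15, 1, 7, 14, 5, 12, 11, 8, 13, 4, 6]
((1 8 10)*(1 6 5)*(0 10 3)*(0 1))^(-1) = ((0 10 6 5)(1 8 3))^(-1) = (0 5 6 10)(1 3 8)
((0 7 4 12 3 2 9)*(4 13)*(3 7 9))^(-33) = (0 9)(2 3)(4 13 7 12)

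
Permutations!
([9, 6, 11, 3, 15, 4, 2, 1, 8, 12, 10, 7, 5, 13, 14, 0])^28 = (0 4 12)(1 11 6 7 2)(5 9 15)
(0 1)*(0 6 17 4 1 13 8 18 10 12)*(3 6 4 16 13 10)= (0 10 12)(1 4)(3 6 17 16 13 8 18)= [10, 4, 2, 6, 1, 5, 17, 7, 18, 9, 12, 11, 0, 8, 14, 15, 13, 16, 3]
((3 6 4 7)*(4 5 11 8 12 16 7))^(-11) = ((3 6 5 11 8 12 16 7))^(-11) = (3 12 5 7 8 6 16 11)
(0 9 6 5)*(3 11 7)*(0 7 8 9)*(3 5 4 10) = [0, 1, 2, 11, 10, 7, 4, 5, 9, 6, 3, 8] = (3 11 8 9 6 4 10)(5 7)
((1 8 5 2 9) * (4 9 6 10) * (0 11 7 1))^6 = ((0 11 7 1 8 5 2 6 10 4 9))^6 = (0 2 11 6 7 10 1 4 8 9 5)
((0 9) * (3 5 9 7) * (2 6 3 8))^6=((0 7 8 2 6 3 5 9))^6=(0 5 6 8)(2 7 9 3)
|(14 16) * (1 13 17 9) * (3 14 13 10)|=|(1 10 3 14 16 13 17 9)|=8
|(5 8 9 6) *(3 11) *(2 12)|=|(2 12)(3 11)(5 8 9 6)|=4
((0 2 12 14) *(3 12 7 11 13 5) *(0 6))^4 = (0 13 14 7 3)(2 5 6 11 12)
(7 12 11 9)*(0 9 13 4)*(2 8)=[9, 1, 8, 3, 0, 5, 6, 12, 2, 7, 10, 13, 11, 4]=(0 9 7 12 11 13 4)(2 8)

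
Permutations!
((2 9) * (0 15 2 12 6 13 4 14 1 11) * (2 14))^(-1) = ((0 15 14 1 11)(2 9 12 6 13 4))^(-1) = (0 11 1 14 15)(2 4 13 6 12 9)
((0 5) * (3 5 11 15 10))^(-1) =((0 11 15 10 3 5))^(-1) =(0 5 3 10 15 11)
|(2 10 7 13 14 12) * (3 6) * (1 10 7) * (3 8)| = |(1 10)(2 7 13 14 12)(3 6 8)| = 30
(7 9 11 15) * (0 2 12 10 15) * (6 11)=[2, 1, 12, 3, 4, 5, 11, 9, 8, 6, 15, 0, 10, 13, 14, 7]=(0 2 12 10 15 7 9 6 11)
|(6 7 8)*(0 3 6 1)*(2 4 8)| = 8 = |(0 3 6 7 2 4 8 1)|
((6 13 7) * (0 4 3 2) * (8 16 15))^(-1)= (0 2 3 4)(6 7 13)(8 15 16)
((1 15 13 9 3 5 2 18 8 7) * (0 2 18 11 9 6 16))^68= ((0 2 11 9 3 5 18 8 7 1 15 13 6 16))^68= (0 6 15 7 18 3 11)(1 8 5 9 2 16 13)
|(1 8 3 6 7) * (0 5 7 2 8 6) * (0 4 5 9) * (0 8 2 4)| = |(0 9 8 3)(1 6 4 5 7)| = 20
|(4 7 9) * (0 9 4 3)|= |(0 9 3)(4 7)|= 6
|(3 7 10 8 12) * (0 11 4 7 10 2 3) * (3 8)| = 14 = |(0 11 4 7 2 8 12)(3 10)|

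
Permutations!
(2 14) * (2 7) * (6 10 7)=(2 14 6 10 7)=[0, 1, 14, 3, 4, 5, 10, 2, 8, 9, 7, 11, 12, 13, 6]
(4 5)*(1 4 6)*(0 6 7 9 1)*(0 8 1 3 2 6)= (1 4 5 7 9 3 2 6 8)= [0, 4, 6, 2, 5, 7, 8, 9, 1, 3]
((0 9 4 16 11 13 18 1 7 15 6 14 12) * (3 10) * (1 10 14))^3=((0 9 4 16 11 13 18 10 3 14 12)(1 7 15 6))^3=(0 16 18 14 9 11 10 12 4 13 3)(1 6 15 7)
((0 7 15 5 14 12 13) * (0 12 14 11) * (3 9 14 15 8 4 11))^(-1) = ((0 7 8 4 11)(3 9 14 15 5)(12 13))^(-1) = (0 11 4 8 7)(3 5 15 14 9)(12 13)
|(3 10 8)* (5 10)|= |(3 5 10 8)|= 4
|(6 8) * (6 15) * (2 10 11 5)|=|(2 10 11 5)(6 8 15)|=12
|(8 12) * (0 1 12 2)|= 5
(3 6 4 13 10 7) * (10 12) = [0, 1, 2, 6, 13, 5, 4, 3, 8, 9, 7, 11, 10, 12] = (3 6 4 13 12 10 7)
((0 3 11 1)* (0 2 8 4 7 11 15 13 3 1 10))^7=(0 10 11 7 4 8 2 1)(3 15 13)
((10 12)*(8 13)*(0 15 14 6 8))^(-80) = (0 8 14)(6 15 13)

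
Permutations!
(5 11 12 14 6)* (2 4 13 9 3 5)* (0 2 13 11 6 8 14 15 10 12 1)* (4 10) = (0 2 10 12 15 4 11 1)(3 5 6 13 9)(8 14) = [2, 0, 10, 5, 11, 6, 13, 7, 14, 3, 12, 1, 15, 9, 8, 4]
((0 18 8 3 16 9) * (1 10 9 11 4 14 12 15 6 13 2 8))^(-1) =(0 9 10 1 18)(2 13 6 15 12 14 4 11 16 3 8)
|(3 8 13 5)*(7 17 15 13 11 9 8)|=6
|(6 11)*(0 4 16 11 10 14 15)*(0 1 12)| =|(0 4 16 11 6 10 14 15 1 12)| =10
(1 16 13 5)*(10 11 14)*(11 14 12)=(1 16 13 5)(10 14)(11 12)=[0, 16, 2, 3, 4, 1, 6, 7, 8, 9, 14, 12, 11, 5, 10, 15, 13]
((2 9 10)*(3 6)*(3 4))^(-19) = ((2 9 10)(3 6 4))^(-19) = (2 10 9)(3 4 6)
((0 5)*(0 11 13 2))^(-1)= ((0 5 11 13 2))^(-1)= (0 2 13 11 5)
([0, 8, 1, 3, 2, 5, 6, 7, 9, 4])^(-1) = [0, 2, 4, 3, 9, 5, 6, 7, 1, 8]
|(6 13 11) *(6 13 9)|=2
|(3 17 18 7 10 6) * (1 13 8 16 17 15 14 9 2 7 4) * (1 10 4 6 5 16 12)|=|(1 13 8 12)(2 7 4 10 5 16 17 18 6 3 15 14 9)|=52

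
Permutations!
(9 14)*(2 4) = [0, 1, 4, 3, 2, 5, 6, 7, 8, 14, 10, 11, 12, 13, 9] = (2 4)(9 14)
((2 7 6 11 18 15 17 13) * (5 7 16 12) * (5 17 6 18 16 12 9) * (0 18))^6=(0 9 6)(2 17)(5 11 18)(7 16 15)(12 13)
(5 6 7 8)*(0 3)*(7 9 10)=(0 3)(5 6 9 10 7 8)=[3, 1, 2, 0, 4, 6, 9, 8, 5, 10, 7]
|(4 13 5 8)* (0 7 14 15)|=|(0 7 14 15)(4 13 5 8)|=4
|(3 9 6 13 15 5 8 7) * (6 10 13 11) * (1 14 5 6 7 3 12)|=|(1 14 5 8 3 9 10 13 15 6 11 7 12)|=13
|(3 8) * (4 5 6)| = 6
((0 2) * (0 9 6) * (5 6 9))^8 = (9)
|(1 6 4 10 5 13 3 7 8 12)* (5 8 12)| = 10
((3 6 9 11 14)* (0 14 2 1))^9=((0 14 3 6 9 11 2 1))^9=(0 14 3 6 9 11 2 1)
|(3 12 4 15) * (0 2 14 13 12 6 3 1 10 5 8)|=|(0 2 14 13 12 4 15 1 10 5 8)(3 6)|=22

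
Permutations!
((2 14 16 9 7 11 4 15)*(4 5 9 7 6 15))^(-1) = ((2 14 16 7 11 5 9 6 15))^(-1) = (2 15 6 9 5 11 7 16 14)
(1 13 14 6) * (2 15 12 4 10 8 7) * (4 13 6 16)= (1 6)(2 15 12 13 14 16 4 10 8 7)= [0, 6, 15, 3, 10, 5, 1, 2, 7, 9, 8, 11, 13, 14, 16, 12, 4]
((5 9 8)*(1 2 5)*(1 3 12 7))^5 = (1 3 5 7 8 2 12 9)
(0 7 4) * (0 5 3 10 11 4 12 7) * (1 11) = [0, 11, 2, 10, 5, 3, 6, 12, 8, 9, 1, 4, 7] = (1 11 4 5 3 10)(7 12)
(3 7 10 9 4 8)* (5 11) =[0, 1, 2, 7, 8, 11, 6, 10, 3, 4, 9, 5] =(3 7 10 9 4 8)(5 11)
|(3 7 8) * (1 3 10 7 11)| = 3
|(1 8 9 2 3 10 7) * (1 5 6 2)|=6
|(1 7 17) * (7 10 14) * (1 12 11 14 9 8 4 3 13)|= 35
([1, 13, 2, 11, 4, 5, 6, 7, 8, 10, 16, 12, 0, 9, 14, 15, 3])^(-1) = [12, 0, 2, 16, 4, 5, 6, 7, 8, 13, 9, 3, 11, 1, 14, 15, 10]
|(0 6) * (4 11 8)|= 6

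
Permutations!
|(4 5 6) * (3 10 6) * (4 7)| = |(3 10 6 7 4 5)| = 6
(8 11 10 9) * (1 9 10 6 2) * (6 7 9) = (1 6 2)(7 9 8 11) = [0, 6, 1, 3, 4, 5, 2, 9, 11, 8, 10, 7]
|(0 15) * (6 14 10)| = |(0 15)(6 14 10)| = 6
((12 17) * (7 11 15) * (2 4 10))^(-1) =(2 10 4)(7 15 11)(12 17) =((2 4 10)(7 11 15)(12 17))^(-1)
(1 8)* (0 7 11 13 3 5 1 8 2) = (0 7 11 13 3 5 1 2) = [7, 2, 0, 5, 4, 1, 6, 11, 8, 9, 10, 13, 12, 3]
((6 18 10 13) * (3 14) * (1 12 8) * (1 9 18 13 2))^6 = ((1 12 8 9 18 10 2)(3 14)(6 13))^6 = (1 2 10 18 9 8 12)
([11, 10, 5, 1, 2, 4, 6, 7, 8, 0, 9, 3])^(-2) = [10, 11, 5, 0, 2, 4, 6, 7, 8, 1, 3, 9]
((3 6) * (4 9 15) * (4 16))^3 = (3 6)(4 16 15 9)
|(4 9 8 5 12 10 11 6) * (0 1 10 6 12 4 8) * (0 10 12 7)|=|(0 1 12 6 8 5 4 9 10 11 7)|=11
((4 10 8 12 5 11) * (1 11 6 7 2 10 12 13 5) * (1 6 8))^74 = (1 4 6 2)(5 13 8)(7 10 11 12)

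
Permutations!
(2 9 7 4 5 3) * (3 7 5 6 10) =(2 9 5 7 4 6 10 3) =[0, 1, 9, 2, 6, 7, 10, 4, 8, 5, 3]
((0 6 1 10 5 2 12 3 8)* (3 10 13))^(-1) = (0 8 3 13 1 6)(2 5 10 12)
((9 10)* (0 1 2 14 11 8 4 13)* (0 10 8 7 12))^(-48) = (0 1 2 14 11 7 12)(4 10 8 13 9)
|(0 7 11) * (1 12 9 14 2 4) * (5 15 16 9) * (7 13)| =|(0 13 7 11)(1 12 5 15 16 9 14 2 4)| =36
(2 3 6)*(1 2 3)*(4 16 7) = (1 2)(3 6)(4 16 7) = [0, 2, 1, 6, 16, 5, 3, 4, 8, 9, 10, 11, 12, 13, 14, 15, 7]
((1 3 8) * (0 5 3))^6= ((0 5 3 8 1))^6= (0 5 3 8 1)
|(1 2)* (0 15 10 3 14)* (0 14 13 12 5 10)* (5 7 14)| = 14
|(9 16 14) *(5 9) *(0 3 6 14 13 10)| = |(0 3 6 14 5 9 16 13 10)| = 9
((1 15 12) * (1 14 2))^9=((1 15 12 14 2))^9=(1 2 14 12 15)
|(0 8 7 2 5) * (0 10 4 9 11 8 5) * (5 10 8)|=|(0 10 4 9 11 5 8 7 2)|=9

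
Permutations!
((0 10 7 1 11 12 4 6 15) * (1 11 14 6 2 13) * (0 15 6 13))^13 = ((15)(0 10 7 11 12 4 2)(1 14 13))^13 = (15)(0 2 4 12 11 7 10)(1 14 13)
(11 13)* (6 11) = (6 11 13) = [0, 1, 2, 3, 4, 5, 11, 7, 8, 9, 10, 13, 12, 6]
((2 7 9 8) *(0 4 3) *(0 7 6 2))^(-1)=((0 4 3 7 9 8)(2 6))^(-1)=(0 8 9 7 3 4)(2 6)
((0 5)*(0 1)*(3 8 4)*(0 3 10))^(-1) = (0 10 4 8 3 1 5)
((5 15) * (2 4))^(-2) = (15)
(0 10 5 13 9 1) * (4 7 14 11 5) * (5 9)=(0 10 4 7 14 11 9 1)(5 13)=[10, 0, 2, 3, 7, 13, 6, 14, 8, 1, 4, 9, 12, 5, 11]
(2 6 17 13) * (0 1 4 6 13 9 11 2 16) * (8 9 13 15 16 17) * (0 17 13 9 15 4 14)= (0 1 14)(2 4 6 8 15 16 17 9 11)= [1, 14, 4, 3, 6, 5, 8, 7, 15, 11, 10, 2, 12, 13, 0, 16, 17, 9]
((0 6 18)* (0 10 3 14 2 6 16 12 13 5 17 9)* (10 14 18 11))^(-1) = ((0 16 12 13 5 17 9)(2 6 11 10 3 18 14))^(-1) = (0 9 17 5 13 12 16)(2 14 18 3 10 11 6)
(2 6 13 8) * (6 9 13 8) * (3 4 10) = (2 9 13 6 8)(3 4 10) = [0, 1, 9, 4, 10, 5, 8, 7, 2, 13, 3, 11, 12, 6]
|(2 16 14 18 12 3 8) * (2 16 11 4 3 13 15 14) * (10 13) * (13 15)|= |(2 11 4 3 8 16)(10 15 14 18 12)|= 30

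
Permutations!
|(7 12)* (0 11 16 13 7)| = |(0 11 16 13 7 12)| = 6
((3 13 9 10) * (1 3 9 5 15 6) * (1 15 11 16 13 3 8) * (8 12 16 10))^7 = ((1 12 16 13 5 11 10 9 8)(6 15))^7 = (1 9 11 13 12 8 10 5 16)(6 15)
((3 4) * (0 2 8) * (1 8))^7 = (0 8 1 2)(3 4)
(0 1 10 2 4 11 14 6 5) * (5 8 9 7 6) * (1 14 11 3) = (0 14 5)(1 10 2 4 3)(6 8 9 7) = [14, 10, 4, 1, 3, 0, 8, 6, 9, 7, 2, 11, 12, 13, 5]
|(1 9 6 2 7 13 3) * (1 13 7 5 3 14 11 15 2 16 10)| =|(1 9 6 16 10)(2 5 3 13 14 11 15)| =35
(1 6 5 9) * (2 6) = [0, 2, 6, 3, 4, 9, 5, 7, 8, 1] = (1 2 6 5 9)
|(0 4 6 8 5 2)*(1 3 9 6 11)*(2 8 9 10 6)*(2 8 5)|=10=|(0 4 11 1 3 10 6 9 8 2)|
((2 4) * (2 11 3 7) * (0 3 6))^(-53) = (0 2 6 7 11 3 4) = ((0 3 7 2 4 11 6))^(-53)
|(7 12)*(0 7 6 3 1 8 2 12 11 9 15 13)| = |(0 7 11 9 15 13)(1 8 2 12 6 3)| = 6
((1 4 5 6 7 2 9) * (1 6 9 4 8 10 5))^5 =(1 6 8 7 10 2 5 4 9)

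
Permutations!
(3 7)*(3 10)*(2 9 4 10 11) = (2 9 4 10 3 7 11) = [0, 1, 9, 7, 10, 5, 6, 11, 8, 4, 3, 2]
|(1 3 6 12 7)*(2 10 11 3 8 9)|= |(1 8 9 2 10 11 3 6 12 7)|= 10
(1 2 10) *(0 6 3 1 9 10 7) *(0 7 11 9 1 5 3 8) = (0 6 8)(1 2 11 9 10)(3 5) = [6, 2, 11, 5, 4, 3, 8, 7, 0, 10, 1, 9]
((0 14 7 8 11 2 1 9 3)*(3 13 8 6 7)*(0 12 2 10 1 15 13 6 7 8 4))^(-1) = (0 4 13 15 2 12 3 14)(1 10 11 8 6 9)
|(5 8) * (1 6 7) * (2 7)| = 4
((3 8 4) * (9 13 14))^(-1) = ((3 8 4)(9 13 14))^(-1) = (3 4 8)(9 14 13)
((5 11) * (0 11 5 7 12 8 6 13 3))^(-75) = (0 6 7 3 8 11 13 12)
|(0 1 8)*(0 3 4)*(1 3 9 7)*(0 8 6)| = 8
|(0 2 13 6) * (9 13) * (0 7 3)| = |(0 2 9 13 6 7 3)| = 7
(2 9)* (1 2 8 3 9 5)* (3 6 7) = (1 2 5)(3 9 8 6 7) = [0, 2, 5, 9, 4, 1, 7, 3, 6, 8]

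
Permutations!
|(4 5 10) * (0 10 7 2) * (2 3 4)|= |(0 10 2)(3 4 5 7)|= 12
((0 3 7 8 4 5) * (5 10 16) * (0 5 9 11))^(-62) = (0 3 7 8 4 10 16 9 11)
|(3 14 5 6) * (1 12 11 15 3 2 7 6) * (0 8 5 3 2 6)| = |(0 8 5 1 12 11 15 2 7)(3 14)| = 18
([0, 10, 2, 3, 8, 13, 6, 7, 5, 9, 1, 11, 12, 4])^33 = (1 10)(4 8 5 13)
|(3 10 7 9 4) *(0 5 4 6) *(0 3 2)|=20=|(0 5 4 2)(3 10 7 9 6)|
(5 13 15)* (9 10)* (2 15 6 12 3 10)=(2 15 5 13 6 12 3 10 9)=[0, 1, 15, 10, 4, 13, 12, 7, 8, 2, 9, 11, 3, 6, 14, 5]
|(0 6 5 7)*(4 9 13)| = |(0 6 5 7)(4 9 13)| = 12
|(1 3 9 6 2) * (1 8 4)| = 7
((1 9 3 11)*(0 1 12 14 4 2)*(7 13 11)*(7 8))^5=((0 1 9 3 8 7 13 11 12 14 4 2))^5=(0 7 4 3 12 1 13 2 8 14 9 11)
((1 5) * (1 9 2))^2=((1 5 9 2))^2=(1 9)(2 5)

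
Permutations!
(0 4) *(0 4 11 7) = (0 11 7) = [11, 1, 2, 3, 4, 5, 6, 0, 8, 9, 10, 7]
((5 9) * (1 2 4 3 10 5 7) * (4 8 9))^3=((1 2 8 9 7)(3 10 5 4))^3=(1 9 2 7 8)(3 4 5 10)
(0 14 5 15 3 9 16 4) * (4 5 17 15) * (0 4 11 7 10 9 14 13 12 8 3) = (0 13 12 8 3 14 17 15)(5 11 7 10 9 16) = [13, 1, 2, 14, 4, 11, 6, 10, 3, 16, 9, 7, 8, 12, 17, 0, 5, 15]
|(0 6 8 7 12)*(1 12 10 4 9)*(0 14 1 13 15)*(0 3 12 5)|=14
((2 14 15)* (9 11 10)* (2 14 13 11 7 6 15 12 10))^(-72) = (6 9 12 15 7 10 14)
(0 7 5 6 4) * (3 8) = [7, 1, 2, 8, 0, 6, 4, 5, 3] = (0 7 5 6 4)(3 8)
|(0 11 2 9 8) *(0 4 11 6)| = 10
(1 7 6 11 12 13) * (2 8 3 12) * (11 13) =(1 7 6 13)(2 8 3 12 11) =[0, 7, 8, 12, 4, 5, 13, 6, 3, 9, 10, 2, 11, 1]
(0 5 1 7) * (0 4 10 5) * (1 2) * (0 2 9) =(0 2 1 7 4 10 5 9) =[2, 7, 1, 3, 10, 9, 6, 4, 8, 0, 5]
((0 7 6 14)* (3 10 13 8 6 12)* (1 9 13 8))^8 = ((0 7 12 3 10 8 6 14)(1 9 13))^8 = (14)(1 13 9)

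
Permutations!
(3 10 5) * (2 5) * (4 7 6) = [0, 1, 5, 10, 7, 3, 4, 6, 8, 9, 2] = (2 5 3 10)(4 7 6)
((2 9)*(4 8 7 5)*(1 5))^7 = (1 4 7 5 8)(2 9) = ((1 5 4 8 7)(2 9))^7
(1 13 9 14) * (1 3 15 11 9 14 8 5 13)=[0, 1, 2, 15, 4, 13, 6, 7, 5, 8, 10, 9, 12, 14, 3, 11]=(3 15 11 9 8 5 13 14)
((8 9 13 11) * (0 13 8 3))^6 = ((0 13 11 3)(8 9))^6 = (0 11)(3 13)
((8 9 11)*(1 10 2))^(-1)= (1 2 10)(8 11 9)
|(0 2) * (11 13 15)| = |(0 2)(11 13 15)| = 6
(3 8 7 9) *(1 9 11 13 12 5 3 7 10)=(1 9 7 11 13 12 5 3 8 10)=[0, 9, 2, 8, 4, 3, 6, 11, 10, 7, 1, 13, 5, 12]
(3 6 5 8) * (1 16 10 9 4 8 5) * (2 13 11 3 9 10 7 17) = (1 16 7 17 2 13 11 3 6)(4 8 9) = [0, 16, 13, 6, 8, 5, 1, 17, 9, 4, 10, 3, 12, 11, 14, 15, 7, 2]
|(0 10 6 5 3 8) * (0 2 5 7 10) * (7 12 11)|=20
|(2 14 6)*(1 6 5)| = 5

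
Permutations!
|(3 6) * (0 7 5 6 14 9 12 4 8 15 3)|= 28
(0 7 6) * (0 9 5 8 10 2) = (0 7 6 9 5 8 10 2) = [7, 1, 0, 3, 4, 8, 9, 6, 10, 5, 2]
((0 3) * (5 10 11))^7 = (0 3)(5 10 11)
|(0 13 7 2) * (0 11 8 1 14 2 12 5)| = |(0 13 7 12 5)(1 14 2 11 8)| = 5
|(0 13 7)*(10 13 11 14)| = |(0 11 14 10 13 7)| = 6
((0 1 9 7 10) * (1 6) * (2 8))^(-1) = ((0 6 1 9 7 10)(2 8))^(-1) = (0 10 7 9 1 6)(2 8)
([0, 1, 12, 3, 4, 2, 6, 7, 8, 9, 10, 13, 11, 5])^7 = [0, 1, 11, 3, 4, 12, 6, 7, 8, 9, 10, 5, 13, 2]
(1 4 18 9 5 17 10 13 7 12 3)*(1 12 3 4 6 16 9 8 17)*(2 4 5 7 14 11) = [0, 6, 4, 12, 18, 1, 16, 3, 17, 7, 13, 2, 5, 14, 11, 15, 9, 10, 8] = (1 6 16 9 7 3 12 5)(2 4 18 8 17 10 13 14 11)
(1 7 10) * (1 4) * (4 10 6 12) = [0, 7, 2, 3, 1, 5, 12, 6, 8, 9, 10, 11, 4] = (1 7 6 12 4)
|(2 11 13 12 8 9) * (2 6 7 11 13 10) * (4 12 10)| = 21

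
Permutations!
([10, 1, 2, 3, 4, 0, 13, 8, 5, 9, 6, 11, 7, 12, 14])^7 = [5, 1, 2, 3, 4, 8, 10, 12, 7, 9, 0, 11, 13, 6, 14]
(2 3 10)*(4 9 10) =(2 3 4 9 10) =[0, 1, 3, 4, 9, 5, 6, 7, 8, 10, 2]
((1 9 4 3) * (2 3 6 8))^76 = ((1 9 4 6 8 2 3))^76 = (1 3 2 8 6 4 9)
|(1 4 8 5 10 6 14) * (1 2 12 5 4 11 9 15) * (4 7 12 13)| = |(1 11 9 15)(2 13 4 8 7 12 5 10 6 14)| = 20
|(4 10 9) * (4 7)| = 4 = |(4 10 9 7)|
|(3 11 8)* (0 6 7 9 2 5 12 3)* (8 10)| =11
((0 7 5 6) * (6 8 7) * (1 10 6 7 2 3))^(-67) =((0 7 5 8 2 3 1 10 6))^(-67) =(0 3 7 1 5 10 8 6 2)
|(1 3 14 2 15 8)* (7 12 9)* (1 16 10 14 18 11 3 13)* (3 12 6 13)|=18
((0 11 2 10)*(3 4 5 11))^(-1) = (0 10 2 11 5 4 3)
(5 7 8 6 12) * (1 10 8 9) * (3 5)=(1 10 8 6 12 3 5 7 9)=[0, 10, 2, 5, 4, 7, 12, 9, 6, 1, 8, 11, 3]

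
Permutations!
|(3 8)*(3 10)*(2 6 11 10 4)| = |(2 6 11 10 3 8 4)| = 7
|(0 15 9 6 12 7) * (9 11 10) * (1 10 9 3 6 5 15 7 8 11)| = 10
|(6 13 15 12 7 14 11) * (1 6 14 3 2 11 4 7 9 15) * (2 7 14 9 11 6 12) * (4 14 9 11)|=|(1 12 4 9 15 2 6 13)(3 7)|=8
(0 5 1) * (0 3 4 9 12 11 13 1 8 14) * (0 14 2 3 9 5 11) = [11, 9, 3, 4, 5, 8, 6, 7, 2, 12, 10, 13, 0, 1, 14] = (14)(0 11 13 1 9 12)(2 3 4 5 8)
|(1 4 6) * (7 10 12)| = |(1 4 6)(7 10 12)| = 3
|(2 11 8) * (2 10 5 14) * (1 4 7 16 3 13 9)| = 42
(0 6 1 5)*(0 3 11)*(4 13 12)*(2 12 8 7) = (0 6 1 5 3 11)(2 12 4 13 8 7) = [6, 5, 12, 11, 13, 3, 1, 2, 7, 9, 10, 0, 4, 8]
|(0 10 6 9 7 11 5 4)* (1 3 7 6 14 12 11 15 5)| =22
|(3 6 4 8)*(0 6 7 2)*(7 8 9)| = |(0 6 4 9 7 2)(3 8)| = 6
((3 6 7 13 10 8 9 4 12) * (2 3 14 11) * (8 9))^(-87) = (2 3 6 7 13 10 9 4 12 14 11)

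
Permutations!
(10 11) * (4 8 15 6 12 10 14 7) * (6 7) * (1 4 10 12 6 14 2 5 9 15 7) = (1 4 8 7 10 11 2 5 9 15) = [0, 4, 5, 3, 8, 9, 6, 10, 7, 15, 11, 2, 12, 13, 14, 1]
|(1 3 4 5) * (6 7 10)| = |(1 3 4 5)(6 7 10)| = 12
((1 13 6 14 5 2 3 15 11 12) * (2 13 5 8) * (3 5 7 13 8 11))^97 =((1 7 13 6 14 11 12)(2 5 8)(3 15))^97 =(1 12 11 14 6 13 7)(2 5 8)(3 15)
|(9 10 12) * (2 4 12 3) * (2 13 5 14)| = |(2 4 12 9 10 3 13 5 14)| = 9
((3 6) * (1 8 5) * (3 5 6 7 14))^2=((1 8 6 5)(3 7 14))^2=(1 6)(3 14 7)(5 8)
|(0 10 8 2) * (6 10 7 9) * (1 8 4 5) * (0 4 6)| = |(0 7 9)(1 8 2 4 5)(6 10)| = 30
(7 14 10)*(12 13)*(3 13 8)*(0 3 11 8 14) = [3, 1, 2, 13, 4, 5, 6, 0, 11, 9, 7, 8, 14, 12, 10] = (0 3 13 12 14 10 7)(8 11)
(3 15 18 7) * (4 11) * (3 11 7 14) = (3 15 18 14)(4 7 11) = [0, 1, 2, 15, 7, 5, 6, 11, 8, 9, 10, 4, 12, 13, 3, 18, 16, 17, 14]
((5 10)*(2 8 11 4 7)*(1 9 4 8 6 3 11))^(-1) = (1 8 11 3 6 2 7 4 9)(5 10)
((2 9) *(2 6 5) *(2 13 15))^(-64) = (2 6 13)(5 15 9)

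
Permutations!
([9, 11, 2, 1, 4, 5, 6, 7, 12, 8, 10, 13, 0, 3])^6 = (0 8)(1 13)(3 11)(9 12)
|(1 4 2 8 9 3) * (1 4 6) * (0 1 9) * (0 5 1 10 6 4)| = |(0 10 6 9 3)(1 4 2 8 5)| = 5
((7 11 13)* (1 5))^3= ((1 5)(7 11 13))^3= (13)(1 5)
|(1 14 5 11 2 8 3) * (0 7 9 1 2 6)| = 24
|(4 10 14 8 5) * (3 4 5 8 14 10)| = |(14)(3 4)| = 2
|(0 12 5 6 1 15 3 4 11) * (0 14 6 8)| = 28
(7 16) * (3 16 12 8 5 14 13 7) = (3 16)(5 14 13 7 12 8) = [0, 1, 2, 16, 4, 14, 6, 12, 5, 9, 10, 11, 8, 7, 13, 15, 3]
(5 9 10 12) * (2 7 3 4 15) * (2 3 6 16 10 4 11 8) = (2 7 6 16 10 12 5 9 4 15 3 11 8) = [0, 1, 7, 11, 15, 9, 16, 6, 2, 4, 12, 8, 5, 13, 14, 3, 10]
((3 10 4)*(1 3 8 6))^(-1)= (1 6 8 4 10 3)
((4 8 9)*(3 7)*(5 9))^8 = (9)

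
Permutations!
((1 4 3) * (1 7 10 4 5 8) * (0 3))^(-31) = (0 4 10 7 3)(1 8 5) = ((0 3 7 10 4)(1 5 8))^(-31)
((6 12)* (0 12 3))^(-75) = ((0 12 6 3))^(-75) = (0 12 6 3)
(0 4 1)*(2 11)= [4, 0, 11, 3, 1, 5, 6, 7, 8, 9, 10, 2]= (0 4 1)(2 11)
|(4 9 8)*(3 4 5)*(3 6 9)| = 4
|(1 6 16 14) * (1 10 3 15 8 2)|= 9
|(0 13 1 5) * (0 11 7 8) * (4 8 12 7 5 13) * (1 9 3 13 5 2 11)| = |(0 4 8)(1 5)(2 11)(3 13 9)(7 12)| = 6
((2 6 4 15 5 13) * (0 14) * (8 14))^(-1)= ((0 8 14)(2 6 4 15 5 13))^(-1)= (0 14 8)(2 13 5 15 4 6)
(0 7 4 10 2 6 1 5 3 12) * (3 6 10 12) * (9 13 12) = [7, 5, 10, 3, 9, 6, 1, 4, 8, 13, 2, 11, 0, 12] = (0 7 4 9 13 12)(1 5 6)(2 10)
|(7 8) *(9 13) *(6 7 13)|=5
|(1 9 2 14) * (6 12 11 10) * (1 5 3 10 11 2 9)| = |(2 14 5 3 10 6 12)| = 7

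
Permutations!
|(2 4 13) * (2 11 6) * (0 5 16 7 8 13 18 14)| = 12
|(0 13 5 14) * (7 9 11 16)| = |(0 13 5 14)(7 9 11 16)| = 4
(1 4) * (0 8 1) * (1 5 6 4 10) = (0 8 5 6 4)(1 10) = [8, 10, 2, 3, 0, 6, 4, 7, 5, 9, 1]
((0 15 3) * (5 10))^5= ((0 15 3)(5 10))^5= (0 3 15)(5 10)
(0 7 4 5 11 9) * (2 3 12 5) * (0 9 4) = (0 7)(2 3 12 5 11 4) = [7, 1, 3, 12, 2, 11, 6, 0, 8, 9, 10, 4, 5]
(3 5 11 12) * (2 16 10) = [0, 1, 16, 5, 4, 11, 6, 7, 8, 9, 2, 12, 3, 13, 14, 15, 10] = (2 16 10)(3 5 11 12)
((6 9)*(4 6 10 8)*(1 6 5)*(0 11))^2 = ((0 11)(1 6 9 10 8 4 5))^2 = (11)(1 9 8 5 6 10 4)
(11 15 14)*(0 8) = (0 8)(11 15 14) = [8, 1, 2, 3, 4, 5, 6, 7, 0, 9, 10, 15, 12, 13, 11, 14]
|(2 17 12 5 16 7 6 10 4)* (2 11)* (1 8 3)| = 30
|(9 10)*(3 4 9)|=4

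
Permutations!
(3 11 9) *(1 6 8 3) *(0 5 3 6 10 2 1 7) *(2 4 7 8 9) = (0 5 3 11 2 1 10 4 7)(6 9 8) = [5, 10, 1, 11, 7, 3, 9, 0, 6, 8, 4, 2]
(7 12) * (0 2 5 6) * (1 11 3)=(0 2 5 6)(1 11 3)(7 12)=[2, 11, 5, 1, 4, 6, 0, 12, 8, 9, 10, 3, 7]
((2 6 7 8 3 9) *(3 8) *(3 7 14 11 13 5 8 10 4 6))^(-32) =((2 3 9)(4 6 14 11 13 5 8 10))^(-32) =(14)(2 3 9)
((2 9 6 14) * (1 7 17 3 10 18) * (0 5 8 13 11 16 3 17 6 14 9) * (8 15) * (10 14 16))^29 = ((0 5 15 8 13 11 10 18 1 7 6 9 16 3 14 2))^29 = (0 3 6 18 13 5 14 9 1 11 15 2 16 7 10 8)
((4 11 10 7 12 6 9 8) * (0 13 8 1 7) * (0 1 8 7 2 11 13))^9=((1 2 11 10)(4 13 7 12 6 9 8))^9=(1 2 11 10)(4 7 6 8 13 12 9)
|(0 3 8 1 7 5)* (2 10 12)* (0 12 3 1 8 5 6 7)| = 10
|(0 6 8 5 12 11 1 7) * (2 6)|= |(0 2 6 8 5 12 11 1 7)|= 9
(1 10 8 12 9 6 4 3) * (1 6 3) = [0, 10, 2, 6, 1, 5, 4, 7, 12, 3, 8, 11, 9] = (1 10 8 12 9 3 6 4)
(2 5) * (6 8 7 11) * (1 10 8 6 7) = [0, 10, 5, 3, 4, 2, 6, 11, 1, 9, 8, 7] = (1 10 8)(2 5)(7 11)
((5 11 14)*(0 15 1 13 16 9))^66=(16)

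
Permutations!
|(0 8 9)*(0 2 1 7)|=6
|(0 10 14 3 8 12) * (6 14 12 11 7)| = 6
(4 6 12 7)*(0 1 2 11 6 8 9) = (0 1 2 11 6 12 7 4 8 9) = [1, 2, 11, 3, 8, 5, 12, 4, 9, 0, 10, 6, 7]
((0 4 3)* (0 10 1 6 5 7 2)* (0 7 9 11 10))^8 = ((0 4 3)(1 6 5 9 11 10)(2 7))^8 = (0 3 4)(1 5 11)(6 9 10)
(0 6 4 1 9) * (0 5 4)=[6, 9, 2, 3, 1, 4, 0, 7, 8, 5]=(0 6)(1 9 5 4)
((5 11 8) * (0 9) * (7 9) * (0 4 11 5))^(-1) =((0 7 9 4 11 8))^(-1) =(0 8 11 4 9 7)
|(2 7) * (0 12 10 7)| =5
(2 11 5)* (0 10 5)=[10, 1, 11, 3, 4, 2, 6, 7, 8, 9, 5, 0]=(0 10 5 2 11)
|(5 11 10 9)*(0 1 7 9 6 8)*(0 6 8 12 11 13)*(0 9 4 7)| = |(0 1)(4 7)(5 13 9)(6 12 11 10 8)| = 30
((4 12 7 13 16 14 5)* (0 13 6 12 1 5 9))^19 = ((0 13 16 14 9)(1 5 4)(6 12 7))^19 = (0 9 14 16 13)(1 5 4)(6 12 7)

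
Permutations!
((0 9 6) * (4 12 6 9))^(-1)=(0 6 12 4)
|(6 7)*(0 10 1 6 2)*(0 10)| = |(1 6 7 2 10)| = 5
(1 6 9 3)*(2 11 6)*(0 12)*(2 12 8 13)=[8, 12, 11, 1, 4, 5, 9, 7, 13, 3, 10, 6, 0, 2]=(0 8 13 2 11 6 9 3 1 12)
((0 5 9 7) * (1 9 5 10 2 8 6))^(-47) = (0 10 2 8 6 1 9 7)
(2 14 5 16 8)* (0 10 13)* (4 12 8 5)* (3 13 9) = (0 10 9 3 13)(2 14 4 12 8)(5 16) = [10, 1, 14, 13, 12, 16, 6, 7, 2, 3, 9, 11, 8, 0, 4, 15, 5]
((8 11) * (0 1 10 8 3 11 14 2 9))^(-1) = ((0 1 10 8 14 2 9)(3 11))^(-1) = (0 9 2 14 8 10 1)(3 11)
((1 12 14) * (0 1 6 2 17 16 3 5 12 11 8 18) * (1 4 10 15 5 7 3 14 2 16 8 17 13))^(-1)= (0 18 8 17 11 1 13 2 12 5 15 10 4)(3 7)(6 14 16)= ((0 4 10 15 5 12 2 13 1 11 17 8 18)(3 7)(6 16 14))^(-1)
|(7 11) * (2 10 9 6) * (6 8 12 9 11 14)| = |(2 10 11 7 14 6)(8 12 9)| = 6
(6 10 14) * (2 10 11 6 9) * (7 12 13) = [0, 1, 10, 3, 4, 5, 11, 12, 8, 2, 14, 6, 13, 7, 9] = (2 10 14 9)(6 11)(7 12 13)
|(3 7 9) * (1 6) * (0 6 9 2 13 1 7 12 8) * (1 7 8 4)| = |(0 6 8)(1 9 3 12 4)(2 13 7)| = 15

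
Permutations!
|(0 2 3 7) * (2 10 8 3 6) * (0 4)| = |(0 10 8 3 7 4)(2 6)| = 6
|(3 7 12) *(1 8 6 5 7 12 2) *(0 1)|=14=|(0 1 8 6 5 7 2)(3 12)|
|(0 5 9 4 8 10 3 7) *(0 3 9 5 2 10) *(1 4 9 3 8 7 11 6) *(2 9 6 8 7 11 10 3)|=21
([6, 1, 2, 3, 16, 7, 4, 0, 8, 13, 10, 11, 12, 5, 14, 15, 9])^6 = [5, 1, 2, 3, 0, 9, 7, 13, 8, 4, 10, 11, 12, 16, 14, 15, 6]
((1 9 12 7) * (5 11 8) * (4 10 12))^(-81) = ((1 9 4 10 12 7)(5 11 8))^(-81) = (1 10)(4 7)(9 12)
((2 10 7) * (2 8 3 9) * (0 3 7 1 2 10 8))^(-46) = (0 9 1 8)(2 7 3 10)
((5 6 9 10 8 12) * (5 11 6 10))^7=(12)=((5 10 8 12 11 6 9))^7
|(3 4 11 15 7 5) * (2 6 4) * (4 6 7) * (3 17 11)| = 8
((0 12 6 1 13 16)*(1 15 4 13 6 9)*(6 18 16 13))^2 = (0 9 18)(1 16 12)(4 15 6)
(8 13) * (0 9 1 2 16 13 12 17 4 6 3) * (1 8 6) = (0 9 8 12 17 4 1 2 16 13 6 3) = [9, 2, 16, 0, 1, 5, 3, 7, 12, 8, 10, 11, 17, 6, 14, 15, 13, 4]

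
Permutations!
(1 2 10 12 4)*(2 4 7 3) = [0, 4, 10, 2, 1, 5, 6, 3, 8, 9, 12, 11, 7] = (1 4)(2 10 12 7 3)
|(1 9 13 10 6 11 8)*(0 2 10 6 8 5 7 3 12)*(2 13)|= 40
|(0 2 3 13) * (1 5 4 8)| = |(0 2 3 13)(1 5 4 8)| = 4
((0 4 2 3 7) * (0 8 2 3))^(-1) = (0 2 8 7 3 4)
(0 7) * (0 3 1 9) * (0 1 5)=[7, 9, 2, 5, 4, 0, 6, 3, 8, 1]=(0 7 3 5)(1 9)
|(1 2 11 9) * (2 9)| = |(1 9)(2 11)| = 2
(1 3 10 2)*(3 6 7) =[0, 6, 1, 10, 4, 5, 7, 3, 8, 9, 2] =(1 6 7 3 10 2)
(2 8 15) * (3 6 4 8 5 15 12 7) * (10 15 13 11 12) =(2 5 13 11 12 7 3 6 4 8 10 15) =[0, 1, 5, 6, 8, 13, 4, 3, 10, 9, 15, 12, 7, 11, 14, 2]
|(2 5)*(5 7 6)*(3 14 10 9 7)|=8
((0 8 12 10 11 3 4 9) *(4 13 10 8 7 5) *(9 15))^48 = (15)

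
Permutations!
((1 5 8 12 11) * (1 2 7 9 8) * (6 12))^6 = ((1 5)(2 7 9 8 6 12 11))^6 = (2 11 12 6 8 9 7)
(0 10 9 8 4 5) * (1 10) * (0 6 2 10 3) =(0 1 3)(2 10 9 8 4 5 6) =[1, 3, 10, 0, 5, 6, 2, 7, 4, 8, 9]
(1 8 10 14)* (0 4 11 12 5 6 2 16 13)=(0 4 11 12 5 6 2 16 13)(1 8 10 14)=[4, 8, 16, 3, 11, 6, 2, 7, 10, 9, 14, 12, 5, 0, 1, 15, 13]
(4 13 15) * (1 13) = (1 13 15 4) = [0, 13, 2, 3, 1, 5, 6, 7, 8, 9, 10, 11, 12, 15, 14, 4]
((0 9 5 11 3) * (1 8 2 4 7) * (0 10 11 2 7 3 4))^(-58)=((0 9 5 2)(1 8 7)(3 10 11 4))^(-58)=(0 5)(1 7 8)(2 9)(3 11)(4 10)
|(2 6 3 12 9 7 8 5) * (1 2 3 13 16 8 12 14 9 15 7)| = 30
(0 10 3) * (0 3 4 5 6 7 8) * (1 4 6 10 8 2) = (0 8)(1 4 5 10 6 7 2) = [8, 4, 1, 3, 5, 10, 7, 2, 0, 9, 6]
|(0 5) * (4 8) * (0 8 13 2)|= |(0 5 8 4 13 2)|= 6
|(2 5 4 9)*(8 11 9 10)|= |(2 5 4 10 8 11 9)|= 7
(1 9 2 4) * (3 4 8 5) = (1 9 2 8 5 3 4) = [0, 9, 8, 4, 1, 3, 6, 7, 5, 2]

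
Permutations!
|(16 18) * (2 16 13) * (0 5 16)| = 6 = |(0 5 16 18 13 2)|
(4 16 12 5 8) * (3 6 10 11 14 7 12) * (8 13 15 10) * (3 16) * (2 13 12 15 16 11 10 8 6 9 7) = (2 13 16 11 14)(3 9 7 15 8 4)(5 12) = [0, 1, 13, 9, 3, 12, 6, 15, 4, 7, 10, 14, 5, 16, 2, 8, 11]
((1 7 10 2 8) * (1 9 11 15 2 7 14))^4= ((1 14)(2 8 9 11 15)(7 10))^4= (2 15 11 9 8)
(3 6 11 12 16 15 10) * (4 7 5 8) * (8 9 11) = (3 6 8 4 7 5 9 11 12 16 15 10) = [0, 1, 2, 6, 7, 9, 8, 5, 4, 11, 3, 12, 16, 13, 14, 10, 15]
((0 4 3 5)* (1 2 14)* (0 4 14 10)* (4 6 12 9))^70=((0 14 1 2 10)(3 5 6 12 9 4))^70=(14)(3 9 6)(4 12 5)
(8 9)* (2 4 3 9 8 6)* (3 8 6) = (2 4 8 6)(3 9) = [0, 1, 4, 9, 8, 5, 2, 7, 6, 3]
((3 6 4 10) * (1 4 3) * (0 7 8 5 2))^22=(0 8 2 7 5)(1 4 10)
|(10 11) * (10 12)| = 3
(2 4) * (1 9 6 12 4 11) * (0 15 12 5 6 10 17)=[15, 9, 11, 3, 2, 6, 5, 7, 8, 10, 17, 1, 4, 13, 14, 12, 16, 0]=(0 15 12 4 2 11 1 9 10 17)(5 6)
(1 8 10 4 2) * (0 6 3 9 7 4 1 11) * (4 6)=(0 4 2 11)(1 8 10)(3 9 7 6)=[4, 8, 11, 9, 2, 5, 3, 6, 10, 7, 1, 0]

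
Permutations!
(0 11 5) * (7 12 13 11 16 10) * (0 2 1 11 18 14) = [16, 11, 1, 3, 4, 2, 6, 12, 8, 9, 7, 5, 13, 18, 0, 15, 10, 17, 14] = (0 16 10 7 12 13 18 14)(1 11 5 2)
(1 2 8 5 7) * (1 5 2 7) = (1 7 5)(2 8) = [0, 7, 8, 3, 4, 1, 6, 5, 2]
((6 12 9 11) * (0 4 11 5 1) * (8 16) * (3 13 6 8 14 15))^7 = (0 3)(1 15)(4 13)(5 14)(6 11)(8 12)(9 16)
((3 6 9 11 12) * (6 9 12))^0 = (12)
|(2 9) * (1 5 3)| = |(1 5 3)(2 9)| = 6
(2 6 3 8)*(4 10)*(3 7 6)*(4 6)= (2 3 8)(4 10 6 7)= [0, 1, 3, 8, 10, 5, 7, 4, 2, 9, 6]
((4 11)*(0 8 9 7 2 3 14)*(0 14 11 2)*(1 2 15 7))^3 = (0 1 11 7 9 3 15 8 2 4)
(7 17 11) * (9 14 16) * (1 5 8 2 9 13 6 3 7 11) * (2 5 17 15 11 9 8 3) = [0, 17, 8, 7, 4, 3, 2, 15, 5, 14, 10, 9, 12, 6, 16, 11, 13, 1] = (1 17)(2 8 5 3 7 15 11 9 14 16 13 6)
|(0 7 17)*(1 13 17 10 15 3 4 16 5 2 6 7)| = |(0 1 13 17)(2 6 7 10 15 3 4 16 5)| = 36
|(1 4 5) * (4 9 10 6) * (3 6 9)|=10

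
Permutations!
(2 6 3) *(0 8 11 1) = (0 8 11 1)(2 6 3) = [8, 0, 6, 2, 4, 5, 3, 7, 11, 9, 10, 1]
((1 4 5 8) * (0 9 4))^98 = (0 4 8)(1 9 5)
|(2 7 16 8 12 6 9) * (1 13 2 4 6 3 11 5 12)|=|(1 13 2 7 16 8)(3 11 5 12)(4 6 9)|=12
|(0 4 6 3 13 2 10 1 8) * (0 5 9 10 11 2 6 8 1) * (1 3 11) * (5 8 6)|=11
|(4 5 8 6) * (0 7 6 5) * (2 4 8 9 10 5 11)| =21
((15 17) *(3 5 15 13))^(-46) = ((3 5 15 17 13))^(-46) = (3 13 17 15 5)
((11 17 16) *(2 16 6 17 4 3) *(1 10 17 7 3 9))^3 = (1 6 2 4 10 7 16 9 17 3 11)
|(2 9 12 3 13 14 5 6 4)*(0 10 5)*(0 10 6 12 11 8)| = 42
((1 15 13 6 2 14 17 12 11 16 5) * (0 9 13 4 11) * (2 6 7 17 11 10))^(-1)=(0 12 17 7 13 9)(1 5 16 11 14 2 10 4 15)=((0 9 13 7 17 12)(1 15 4 10 2 14 11 16 5))^(-1)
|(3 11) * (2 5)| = |(2 5)(3 11)| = 2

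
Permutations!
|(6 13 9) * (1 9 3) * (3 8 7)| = |(1 9 6 13 8 7 3)| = 7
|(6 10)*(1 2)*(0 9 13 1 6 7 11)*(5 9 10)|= 12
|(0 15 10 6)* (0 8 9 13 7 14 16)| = |(0 15 10 6 8 9 13 7 14 16)| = 10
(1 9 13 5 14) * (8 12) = (1 9 13 5 14)(8 12) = [0, 9, 2, 3, 4, 14, 6, 7, 12, 13, 10, 11, 8, 5, 1]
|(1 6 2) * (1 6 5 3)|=6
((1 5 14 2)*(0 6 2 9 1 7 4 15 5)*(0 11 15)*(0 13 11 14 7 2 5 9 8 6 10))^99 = ((0 10)(1 14 8 6 5 7 4 13 11 15 9))^99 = (15)(0 10)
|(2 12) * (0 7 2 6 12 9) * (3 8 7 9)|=4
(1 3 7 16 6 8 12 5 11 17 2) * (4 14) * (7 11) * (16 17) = [0, 3, 1, 11, 14, 7, 8, 17, 12, 9, 10, 16, 5, 13, 4, 15, 6, 2] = (1 3 11 16 6 8 12 5 7 17 2)(4 14)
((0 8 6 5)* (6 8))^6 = ((8)(0 6 5))^6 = (8)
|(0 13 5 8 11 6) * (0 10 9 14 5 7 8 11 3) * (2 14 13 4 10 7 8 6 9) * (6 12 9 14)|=|(0 4 10 2 6 7 12 9 13 8 3)(5 11 14)|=33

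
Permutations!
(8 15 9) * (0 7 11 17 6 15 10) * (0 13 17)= (0 7 11)(6 15 9 8 10 13 17)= [7, 1, 2, 3, 4, 5, 15, 11, 10, 8, 13, 0, 12, 17, 14, 9, 16, 6]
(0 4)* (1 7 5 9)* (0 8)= (0 4 8)(1 7 5 9)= [4, 7, 2, 3, 8, 9, 6, 5, 0, 1]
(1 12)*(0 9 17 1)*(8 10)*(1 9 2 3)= (0 2 3 1 12)(8 10)(9 17)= [2, 12, 3, 1, 4, 5, 6, 7, 10, 17, 8, 11, 0, 13, 14, 15, 16, 9]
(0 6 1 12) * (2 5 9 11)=(0 6 1 12)(2 5 9 11)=[6, 12, 5, 3, 4, 9, 1, 7, 8, 11, 10, 2, 0]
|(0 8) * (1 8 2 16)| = |(0 2 16 1 8)| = 5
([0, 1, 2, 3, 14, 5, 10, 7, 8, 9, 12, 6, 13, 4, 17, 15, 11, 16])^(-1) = [0, 1, 2, 3, 13, 5, 11, 7, 8, 9, 6, 16, 10, 12, 4, 15, 17, 14]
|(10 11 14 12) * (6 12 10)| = 6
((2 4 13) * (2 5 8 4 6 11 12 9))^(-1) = ((2 6 11 12 9)(4 13 5 8))^(-1) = (2 9 12 11 6)(4 8 5 13)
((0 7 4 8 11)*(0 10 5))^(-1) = ((0 7 4 8 11 10 5))^(-1) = (0 5 10 11 8 4 7)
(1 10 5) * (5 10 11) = [0, 11, 2, 3, 4, 1, 6, 7, 8, 9, 10, 5] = (1 11 5)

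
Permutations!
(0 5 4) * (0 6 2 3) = [5, 1, 3, 0, 6, 4, 2] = (0 5 4 6 2 3)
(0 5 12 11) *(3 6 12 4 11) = [5, 1, 2, 6, 11, 4, 12, 7, 8, 9, 10, 0, 3] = (0 5 4 11)(3 6 12)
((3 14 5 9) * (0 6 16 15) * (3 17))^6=((0 6 16 15)(3 14 5 9 17))^6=(0 16)(3 14 5 9 17)(6 15)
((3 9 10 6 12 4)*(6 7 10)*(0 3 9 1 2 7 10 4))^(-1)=(0 12 6 9 4 7 2 1 3)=((0 3 1 2 7 4 9 6 12))^(-1)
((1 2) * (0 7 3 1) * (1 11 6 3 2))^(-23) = (0 7 2)(3 11 6) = ((0 7 2)(3 11 6))^(-23)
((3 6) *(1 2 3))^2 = ((1 2 3 6))^2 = (1 3)(2 6)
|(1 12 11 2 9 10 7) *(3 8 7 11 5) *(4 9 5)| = |(1 12 4 9 10 11 2 5 3 8 7)| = 11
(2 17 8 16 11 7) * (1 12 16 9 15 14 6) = (1 12 16 11 7 2 17 8 9 15 14 6) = [0, 12, 17, 3, 4, 5, 1, 2, 9, 15, 10, 7, 16, 13, 6, 14, 11, 8]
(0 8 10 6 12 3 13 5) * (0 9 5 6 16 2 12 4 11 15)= (0 8 10 16 2 12 3 13 6 4 11 15)(5 9)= [8, 1, 12, 13, 11, 9, 4, 7, 10, 5, 16, 15, 3, 6, 14, 0, 2]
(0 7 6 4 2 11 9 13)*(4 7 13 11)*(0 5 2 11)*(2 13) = [2, 1, 4, 3, 11, 13, 7, 6, 8, 0, 10, 9, 12, 5] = (0 2 4 11 9)(5 13)(6 7)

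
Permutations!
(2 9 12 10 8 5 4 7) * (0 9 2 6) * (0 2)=(0 9 12 10 8 5 4 7 6 2)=[9, 1, 0, 3, 7, 4, 2, 6, 5, 12, 8, 11, 10]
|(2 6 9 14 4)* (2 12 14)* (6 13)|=12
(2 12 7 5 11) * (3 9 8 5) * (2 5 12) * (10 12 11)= (3 9 8 11 5 10 12 7)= [0, 1, 2, 9, 4, 10, 6, 3, 11, 8, 12, 5, 7]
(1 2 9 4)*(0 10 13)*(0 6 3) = (0 10 13 6 3)(1 2 9 4) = [10, 2, 9, 0, 1, 5, 3, 7, 8, 4, 13, 11, 12, 6]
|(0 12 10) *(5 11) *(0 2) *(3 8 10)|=6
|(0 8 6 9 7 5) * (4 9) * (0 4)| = |(0 8 6)(4 9 7 5)| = 12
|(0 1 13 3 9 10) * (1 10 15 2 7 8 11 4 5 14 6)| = 26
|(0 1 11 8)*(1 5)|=|(0 5 1 11 8)|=5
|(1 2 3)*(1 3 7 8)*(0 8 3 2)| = |(0 8 1)(2 7 3)| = 3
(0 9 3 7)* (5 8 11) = (0 9 3 7)(5 8 11) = [9, 1, 2, 7, 4, 8, 6, 0, 11, 3, 10, 5]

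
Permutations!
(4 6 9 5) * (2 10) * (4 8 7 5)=[0, 1, 10, 3, 6, 8, 9, 5, 7, 4, 2]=(2 10)(4 6 9)(5 8 7)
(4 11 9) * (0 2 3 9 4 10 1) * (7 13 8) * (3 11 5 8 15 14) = [2, 0, 11, 9, 5, 8, 6, 13, 7, 10, 1, 4, 12, 15, 3, 14] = (0 2 11 4 5 8 7 13 15 14 3 9 10 1)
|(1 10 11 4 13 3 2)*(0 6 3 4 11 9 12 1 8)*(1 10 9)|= 20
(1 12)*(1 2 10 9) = [0, 12, 10, 3, 4, 5, 6, 7, 8, 1, 9, 11, 2] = (1 12 2 10 9)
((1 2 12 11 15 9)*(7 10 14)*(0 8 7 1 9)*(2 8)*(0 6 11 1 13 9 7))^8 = (0 1 2 8 12)(6 15 11)(7 13 10 9 14)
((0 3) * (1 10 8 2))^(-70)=((0 3)(1 10 8 2))^(-70)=(1 8)(2 10)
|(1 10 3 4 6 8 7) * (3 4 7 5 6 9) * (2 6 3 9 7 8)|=12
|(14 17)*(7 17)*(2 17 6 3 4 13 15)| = 9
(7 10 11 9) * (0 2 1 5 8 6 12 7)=(0 2 1 5 8 6 12 7 10 11 9)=[2, 5, 1, 3, 4, 8, 12, 10, 6, 0, 11, 9, 7]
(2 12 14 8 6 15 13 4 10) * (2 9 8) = [0, 1, 12, 3, 10, 5, 15, 7, 6, 8, 9, 11, 14, 4, 2, 13] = (2 12 14)(4 10 9 8 6 15 13)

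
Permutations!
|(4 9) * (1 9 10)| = |(1 9 4 10)| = 4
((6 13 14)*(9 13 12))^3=(6 13 12 14 9)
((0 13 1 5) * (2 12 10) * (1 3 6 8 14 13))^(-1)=(0 5 1)(2 10 12)(3 13 14 8 6)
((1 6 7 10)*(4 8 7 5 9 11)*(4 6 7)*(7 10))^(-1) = (1 10)(4 8)(5 6 11 9) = ((1 10)(4 8)(5 9 11 6))^(-1)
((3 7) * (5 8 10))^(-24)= (10)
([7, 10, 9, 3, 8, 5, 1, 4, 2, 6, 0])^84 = (0 8 6)(1 7 2)(4 9 10)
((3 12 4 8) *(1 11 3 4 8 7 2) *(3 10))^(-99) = (12)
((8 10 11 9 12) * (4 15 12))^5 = (4 11 8 15 9 10 12)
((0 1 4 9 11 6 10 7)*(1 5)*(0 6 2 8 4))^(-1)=((0 5 1)(2 8 4 9 11)(6 10 7))^(-1)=(0 1 5)(2 11 9 4 8)(6 7 10)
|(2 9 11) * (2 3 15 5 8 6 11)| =|(2 9)(3 15 5 8 6 11)| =6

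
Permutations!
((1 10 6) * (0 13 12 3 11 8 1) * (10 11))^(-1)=(0 6 10 3 12 13)(1 8 11)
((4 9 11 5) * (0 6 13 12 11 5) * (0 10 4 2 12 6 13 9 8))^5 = (0 2 8 5 4 9 10 6 11 13 12)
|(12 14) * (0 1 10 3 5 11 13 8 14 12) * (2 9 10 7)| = 12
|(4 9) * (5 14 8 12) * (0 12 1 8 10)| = 10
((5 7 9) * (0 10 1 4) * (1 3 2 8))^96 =(0 1 2 10 4 8 3)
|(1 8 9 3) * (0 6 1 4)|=|(0 6 1 8 9 3 4)|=7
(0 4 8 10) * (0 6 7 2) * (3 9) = (0 4 8 10 6 7 2)(3 9) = [4, 1, 0, 9, 8, 5, 7, 2, 10, 3, 6]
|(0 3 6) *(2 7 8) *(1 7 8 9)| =6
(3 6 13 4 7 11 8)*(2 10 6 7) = (2 10 6 13 4)(3 7 11 8) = [0, 1, 10, 7, 2, 5, 13, 11, 3, 9, 6, 8, 12, 4]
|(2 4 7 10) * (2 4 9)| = 6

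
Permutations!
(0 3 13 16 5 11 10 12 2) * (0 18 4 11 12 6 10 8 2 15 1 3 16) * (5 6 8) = [16, 3, 18, 13, 11, 12, 10, 7, 2, 9, 8, 5, 15, 0, 14, 1, 6, 17, 4] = (0 16 6 10 8 2 18 4 11 5 12 15 1 3 13)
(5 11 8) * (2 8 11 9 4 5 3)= (11)(2 8 3)(4 5 9)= [0, 1, 8, 2, 5, 9, 6, 7, 3, 4, 10, 11]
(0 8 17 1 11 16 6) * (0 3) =[8, 11, 2, 0, 4, 5, 3, 7, 17, 9, 10, 16, 12, 13, 14, 15, 6, 1] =(0 8 17 1 11 16 6 3)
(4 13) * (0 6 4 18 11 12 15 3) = [6, 1, 2, 0, 13, 5, 4, 7, 8, 9, 10, 12, 15, 18, 14, 3, 16, 17, 11] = (0 6 4 13 18 11 12 15 3)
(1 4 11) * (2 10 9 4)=(1 2 10 9 4 11)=[0, 2, 10, 3, 11, 5, 6, 7, 8, 4, 9, 1]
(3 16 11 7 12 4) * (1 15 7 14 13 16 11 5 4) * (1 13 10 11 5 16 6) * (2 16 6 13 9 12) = (1 15 7 2 16 6)(3 5 4)(9 12)(10 11 14) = [0, 15, 16, 5, 3, 4, 1, 2, 8, 12, 11, 14, 9, 13, 10, 7, 6]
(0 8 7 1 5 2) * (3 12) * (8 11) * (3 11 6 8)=(0 6 8 7 1 5 2)(3 12 11)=[6, 5, 0, 12, 4, 2, 8, 1, 7, 9, 10, 3, 11]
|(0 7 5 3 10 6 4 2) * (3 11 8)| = 10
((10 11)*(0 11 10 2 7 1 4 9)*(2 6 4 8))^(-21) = (0 9 4 6 11)(1 7 2 8)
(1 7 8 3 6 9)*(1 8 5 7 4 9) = (1 4 9 8 3 6)(5 7) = [0, 4, 2, 6, 9, 7, 1, 5, 3, 8]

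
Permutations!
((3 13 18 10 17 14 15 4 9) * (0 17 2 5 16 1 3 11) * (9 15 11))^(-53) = (0 11 14 17)(1 18 5 3 10 16 13 2)(4 15)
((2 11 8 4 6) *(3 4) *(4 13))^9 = (2 8 13 6 11 3 4)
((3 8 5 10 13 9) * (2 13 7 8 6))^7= (2 9 6 13 3)(5 8 7 10)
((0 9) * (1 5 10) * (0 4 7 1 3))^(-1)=(0 3 10 5 1 7 4 9)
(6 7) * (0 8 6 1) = (0 8 6 7 1) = [8, 0, 2, 3, 4, 5, 7, 1, 6]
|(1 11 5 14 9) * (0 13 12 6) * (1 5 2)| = 12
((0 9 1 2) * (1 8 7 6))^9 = (0 8 6 2 9 7 1) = ((0 9 8 7 6 1 2))^9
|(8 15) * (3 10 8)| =4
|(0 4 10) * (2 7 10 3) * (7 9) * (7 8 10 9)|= |(0 4 3 2 7 9 8 10)|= 8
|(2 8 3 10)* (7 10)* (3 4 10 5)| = 12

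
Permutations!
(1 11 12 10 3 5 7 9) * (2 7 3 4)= (1 11 12 10 4 2 7 9)(3 5)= [0, 11, 7, 5, 2, 3, 6, 9, 8, 1, 4, 12, 10]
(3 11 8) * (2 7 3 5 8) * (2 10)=(2 7 3 11 10)(5 8)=[0, 1, 7, 11, 4, 8, 6, 3, 5, 9, 2, 10]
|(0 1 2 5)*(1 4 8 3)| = 7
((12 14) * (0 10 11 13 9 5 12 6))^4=((0 10 11 13 9 5 12 14 6))^4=(0 9 6 13 14 11 12 10 5)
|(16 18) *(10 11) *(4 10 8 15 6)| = |(4 10 11 8 15 6)(16 18)| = 6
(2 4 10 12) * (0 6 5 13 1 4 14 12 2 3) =(0 6 5 13 1 4 10 2 14 12 3) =[6, 4, 14, 0, 10, 13, 5, 7, 8, 9, 2, 11, 3, 1, 12]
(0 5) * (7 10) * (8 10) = (0 5)(7 8 10) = [5, 1, 2, 3, 4, 0, 6, 8, 10, 9, 7]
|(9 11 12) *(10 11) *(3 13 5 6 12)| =|(3 13 5 6 12 9 10 11)| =8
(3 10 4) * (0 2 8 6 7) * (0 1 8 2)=(1 8 6 7)(3 10 4)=[0, 8, 2, 10, 3, 5, 7, 1, 6, 9, 4]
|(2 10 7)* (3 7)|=4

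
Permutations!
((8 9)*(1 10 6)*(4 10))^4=(10)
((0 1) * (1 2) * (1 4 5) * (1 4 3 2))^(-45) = (0 1)(2 3)(4 5)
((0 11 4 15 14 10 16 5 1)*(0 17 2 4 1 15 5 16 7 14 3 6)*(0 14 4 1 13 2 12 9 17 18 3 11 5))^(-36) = (0 1 7 13 14 15 3)(2 10 11 6 5 18 4)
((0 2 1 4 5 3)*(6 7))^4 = (7)(0 5 1)(2 3 4)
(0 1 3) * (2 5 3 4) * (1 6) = [6, 4, 5, 0, 2, 3, 1] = (0 6 1 4 2 5 3)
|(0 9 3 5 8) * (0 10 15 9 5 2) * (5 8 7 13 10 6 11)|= 12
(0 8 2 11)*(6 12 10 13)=(0 8 2 11)(6 12 10 13)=[8, 1, 11, 3, 4, 5, 12, 7, 2, 9, 13, 0, 10, 6]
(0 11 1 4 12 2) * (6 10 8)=[11, 4, 0, 3, 12, 5, 10, 7, 6, 9, 8, 1, 2]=(0 11 1 4 12 2)(6 10 8)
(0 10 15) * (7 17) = (0 10 15)(7 17) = [10, 1, 2, 3, 4, 5, 6, 17, 8, 9, 15, 11, 12, 13, 14, 0, 16, 7]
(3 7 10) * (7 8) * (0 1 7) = (0 1 7 10 3 8) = [1, 7, 2, 8, 4, 5, 6, 10, 0, 9, 3]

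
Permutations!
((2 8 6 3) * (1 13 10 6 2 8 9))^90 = (1 10 3 2)(6 8 9 13)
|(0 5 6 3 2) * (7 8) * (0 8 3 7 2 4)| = 6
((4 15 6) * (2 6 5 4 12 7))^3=((2 6 12 7)(4 15 5))^3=(15)(2 7 12 6)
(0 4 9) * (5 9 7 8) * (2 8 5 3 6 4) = (0 2 8 3 6 4 7 5 9) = [2, 1, 8, 6, 7, 9, 4, 5, 3, 0]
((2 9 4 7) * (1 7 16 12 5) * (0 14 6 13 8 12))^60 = ((0 14 6 13 8 12 5 1 7 2 9 4 16))^60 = (0 7 13 4 5 14 2 8 16 1 6 9 12)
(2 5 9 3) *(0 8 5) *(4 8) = (0 4 8 5 9 3 2) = [4, 1, 0, 2, 8, 9, 6, 7, 5, 3]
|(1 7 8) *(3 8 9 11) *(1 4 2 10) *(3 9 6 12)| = |(1 7 6 12 3 8 4 2 10)(9 11)| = 18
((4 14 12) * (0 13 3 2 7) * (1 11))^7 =((0 13 3 2 7)(1 11)(4 14 12))^7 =(0 3 7 13 2)(1 11)(4 14 12)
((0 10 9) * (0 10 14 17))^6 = (17)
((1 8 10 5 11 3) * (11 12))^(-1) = ((1 8 10 5 12 11 3))^(-1) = (1 3 11 12 5 10 8)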